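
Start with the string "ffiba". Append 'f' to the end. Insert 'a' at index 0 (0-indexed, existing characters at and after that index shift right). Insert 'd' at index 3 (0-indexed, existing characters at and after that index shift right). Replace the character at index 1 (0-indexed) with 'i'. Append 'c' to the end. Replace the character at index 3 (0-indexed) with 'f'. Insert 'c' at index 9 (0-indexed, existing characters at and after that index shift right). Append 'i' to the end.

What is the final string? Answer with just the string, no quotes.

Answer: aiffibafcci

Derivation:
Applying each edit step by step:
Start: "ffiba"
Op 1 (append 'f'): "ffiba" -> "ffibaf"
Op 2 (insert 'a' at idx 0): "ffibaf" -> "affibaf"
Op 3 (insert 'd' at idx 3): "affibaf" -> "affdibaf"
Op 4 (replace idx 1: 'f' -> 'i'): "affdibaf" -> "aifdibaf"
Op 5 (append 'c'): "aifdibaf" -> "aifdibafc"
Op 6 (replace idx 3: 'd' -> 'f'): "aifdibafc" -> "aiffibafc"
Op 7 (insert 'c' at idx 9): "aiffibafc" -> "aiffibafcc"
Op 8 (append 'i'): "aiffibafcc" -> "aiffibafcci"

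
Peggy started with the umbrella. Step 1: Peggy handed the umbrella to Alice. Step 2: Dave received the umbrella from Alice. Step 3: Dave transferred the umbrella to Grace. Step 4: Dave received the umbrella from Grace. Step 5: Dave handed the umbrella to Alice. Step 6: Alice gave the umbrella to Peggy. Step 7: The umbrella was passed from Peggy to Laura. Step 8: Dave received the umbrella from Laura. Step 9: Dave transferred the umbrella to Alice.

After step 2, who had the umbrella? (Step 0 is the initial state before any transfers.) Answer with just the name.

Answer: Dave

Derivation:
Tracking the umbrella holder through step 2:
After step 0 (start): Peggy
After step 1: Alice
After step 2: Dave

At step 2, the holder is Dave.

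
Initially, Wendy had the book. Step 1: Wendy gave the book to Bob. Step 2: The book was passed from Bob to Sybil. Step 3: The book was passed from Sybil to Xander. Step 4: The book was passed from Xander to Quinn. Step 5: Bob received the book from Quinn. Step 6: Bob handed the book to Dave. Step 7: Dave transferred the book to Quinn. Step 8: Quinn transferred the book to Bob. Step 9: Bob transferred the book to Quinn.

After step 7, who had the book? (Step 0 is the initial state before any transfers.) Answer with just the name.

Answer: Quinn

Derivation:
Tracking the book holder through step 7:
After step 0 (start): Wendy
After step 1: Bob
After step 2: Sybil
After step 3: Xander
After step 4: Quinn
After step 5: Bob
After step 6: Dave
After step 7: Quinn

At step 7, the holder is Quinn.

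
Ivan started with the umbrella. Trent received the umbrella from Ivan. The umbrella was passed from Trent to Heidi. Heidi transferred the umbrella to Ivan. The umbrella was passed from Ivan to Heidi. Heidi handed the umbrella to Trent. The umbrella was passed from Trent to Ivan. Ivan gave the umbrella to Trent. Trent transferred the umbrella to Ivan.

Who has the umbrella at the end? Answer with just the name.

Tracking the umbrella through each event:
Start: Ivan has the umbrella.
After event 1: Trent has the umbrella.
After event 2: Heidi has the umbrella.
After event 3: Ivan has the umbrella.
After event 4: Heidi has the umbrella.
After event 5: Trent has the umbrella.
After event 6: Ivan has the umbrella.
After event 7: Trent has the umbrella.
After event 8: Ivan has the umbrella.

Answer: Ivan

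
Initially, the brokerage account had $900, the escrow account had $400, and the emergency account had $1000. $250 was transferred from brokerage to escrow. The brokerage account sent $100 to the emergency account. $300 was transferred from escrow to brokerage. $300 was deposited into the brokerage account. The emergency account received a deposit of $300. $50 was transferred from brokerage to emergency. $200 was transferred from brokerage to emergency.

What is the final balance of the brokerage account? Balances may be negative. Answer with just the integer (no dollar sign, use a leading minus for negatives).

Answer: 900

Derivation:
Tracking account balances step by step:
Start: brokerage=900, escrow=400, emergency=1000
Event 1 (transfer 250 brokerage -> escrow): brokerage: 900 - 250 = 650, escrow: 400 + 250 = 650. Balances: brokerage=650, escrow=650, emergency=1000
Event 2 (transfer 100 brokerage -> emergency): brokerage: 650 - 100 = 550, emergency: 1000 + 100 = 1100. Balances: brokerage=550, escrow=650, emergency=1100
Event 3 (transfer 300 escrow -> brokerage): escrow: 650 - 300 = 350, brokerage: 550 + 300 = 850. Balances: brokerage=850, escrow=350, emergency=1100
Event 4 (deposit 300 to brokerage): brokerage: 850 + 300 = 1150. Balances: brokerage=1150, escrow=350, emergency=1100
Event 5 (deposit 300 to emergency): emergency: 1100 + 300 = 1400. Balances: brokerage=1150, escrow=350, emergency=1400
Event 6 (transfer 50 brokerage -> emergency): brokerage: 1150 - 50 = 1100, emergency: 1400 + 50 = 1450. Balances: brokerage=1100, escrow=350, emergency=1450
Event 7 (transfer 200 brokerage -> emergency): brokerage: 1100 - 200 = 900, emergency: 1450 + 200 = 1650. Balances: brokerage=900, escrow=350, emergency=1650

Final balance of brokerage: 900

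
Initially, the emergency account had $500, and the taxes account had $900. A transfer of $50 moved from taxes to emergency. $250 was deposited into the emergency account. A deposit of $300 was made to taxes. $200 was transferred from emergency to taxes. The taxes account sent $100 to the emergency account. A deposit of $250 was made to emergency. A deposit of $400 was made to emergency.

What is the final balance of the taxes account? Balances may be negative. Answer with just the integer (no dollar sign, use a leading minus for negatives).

Answer: 1250

Derivation:
Tracking account balances step by step:
Start: emergency=500, taxes=900
Event 1 (transfer 50 taxes -> emergency): taxes: 900 - 50 = 850, emergency: 500 + 50 = 550. Balances: emergency=550, taxes=850
Event 2 (deposit 250 to emergency): emergency: 550 + 250 = 800. Balances: emergency=800, taxes=850
Event 3 (deposit 300 to taxes): taxes: 850 + 300 = 1150. Balances: emergency=800, taxes=1150
Event 4 (transfer 200 emergency -> taxes): emergency: 800 - 200 = 600, taxes: 1150 + 200 = 1350. Balances: emergency=600, taxes=1350
Event 5 (transfer 100 taxes -> emergency): taxes: 1350 - 100 = 1250, emergency: 600 + 100 = 700. Balances: emergency=700, taxes=1250
Event 6 (deposit 250 to emergency): emergency: 700 + 250 = 950. Balances: emergency=950, taxes=1250
Event 7 (deposit 400 to emergency): emergency: 950 + 400 = 1350. Balances: emergency=1350, taxes=1250

Final balance of taxes: 1250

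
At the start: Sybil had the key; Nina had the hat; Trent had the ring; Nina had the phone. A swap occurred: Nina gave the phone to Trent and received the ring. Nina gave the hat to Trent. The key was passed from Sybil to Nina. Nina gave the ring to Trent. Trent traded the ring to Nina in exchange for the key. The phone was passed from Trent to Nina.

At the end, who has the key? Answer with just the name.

Answer: Trent

Derivation:
Tracking all object holders:
Start: key:Sybil, hat:Nina, ring:Trent, phone:Nina
Event 1 (swap phone<->ring: now phone:Trent, ring:Nina). State: key:Sybil, hat:Nina, ring:Nina, phone:Trent
Event 2 (give hat: Nina -> Trent). State: key:Sybil, hat:Trent, ring:Nina, phone:Trent
Event 3 (give key: Sybil -> Nina). State: key:Nina, hat:Trent, ring:Nina, phone:Trent
Event 4 (give ring: Nina -> Trent). State: key:Nina, hat:Trent, ring:Trent, phone:Trent
Event 5 (swap ring<->key: now ring:Nina, key:Trent). State: key:Trent, hat:Trent, ring:Nina, phone:Trent
Event 6 (give phone: Trent -> Nina). State: key:Trent, hat:Trent, ring:Nina, phone:Nina

Final state: key:Trent, hat:Trent, ring:Nina, phone:Nina
The key is held by Trent.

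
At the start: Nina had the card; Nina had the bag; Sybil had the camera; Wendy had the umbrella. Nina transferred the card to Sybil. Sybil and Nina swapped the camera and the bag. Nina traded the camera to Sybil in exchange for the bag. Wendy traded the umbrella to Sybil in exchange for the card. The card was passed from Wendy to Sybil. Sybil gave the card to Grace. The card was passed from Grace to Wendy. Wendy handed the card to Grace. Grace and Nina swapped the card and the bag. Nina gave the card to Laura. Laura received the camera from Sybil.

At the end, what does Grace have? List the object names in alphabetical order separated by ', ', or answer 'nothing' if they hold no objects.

Tracking all object holders:
Start: card:Nina, bag:Nina, camera:Sybil, umbrella:Wendy
Event 1 (give card: Nina -> Sybil). State: card:Sybil, bag:Nina, camera:Sybil, umbrella:Wendy
Event 2 (swap camera<->bag: now camera:Nina, bag:Sybil). State: card:Sybil, bag:Sybil, camera:Nina, umbrella:Wendy
Event 3 (swap camera<->bag: now camera:Sybil, bag:Nina). State: card:Sybil, bag:Nina, camera:Sybil, umbrella:Wendy
Event 4 (swap umbrella<->card: now umbrella:Sybil, card:Wendy). State: card:Wendy, bag:Nina, camera:Sybil, umbrella:Sybil
Event 5 (give card: Wendy -> Sybil). State: card:Sybil, bag:Nina, camera:Sybil, umbrella:Sybil
Event 6 (give card: Sybil -> Grace). State: card:Grace, bag:Nina, camera:Sybil, umbrella:Sybil
Event 7 (give card: Grace -> Wendy). State: card:Wendy, bag:Nina, camera:Sybil, umbrella:Sybil
Event 8 (give card: Wendy -> Grace). State: card:Grace, bag:Nina, camera:Sybil, umbrella:Sybil
Event 9 (swap card<->bag: now card:Nina, bag:Grace). State: card:Nina, bag:Grace, camera:Sybil, umbrella:Sybil
Event 10 (give card: Nina -> Laura). State: card:Laura, bag:Grace, camera:Sybil, umbrella:Sybil
Event 11 (give camera: Sybil -> Laura). State: card:Laura, bag:Grace, camera:Laura, umbrella:Sybil

Final state: card:Laura, bag:Grace, camera:Laura, umbrella:Sybil
Grace holds: bag.

Answer: bag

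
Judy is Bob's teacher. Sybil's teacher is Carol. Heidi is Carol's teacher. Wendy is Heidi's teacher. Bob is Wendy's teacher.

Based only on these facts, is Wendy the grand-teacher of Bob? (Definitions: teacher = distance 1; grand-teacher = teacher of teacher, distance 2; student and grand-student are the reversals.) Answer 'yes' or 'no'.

Answer: no

Derivation:
Reconstructing the teacher chain from the given facts:
  Judy -> Bob -> Wendy -> Heidi -> Carol -> Sybil
(each arrow means 'teacher of the next')
Positions in the chain (0 = top):
  position of Judy: 0
  position of Bob: 1
  position of Wendy: 2
  position of Heidi: 3
  position of Carol: 4
  position of Sybil: 5

Wendy is at position 2, Bob is at position 1; signed distance (j - i) = -1.
'grand-teacher' requires j - i = 2. Actual distance is -1, so the relation does NOT hold.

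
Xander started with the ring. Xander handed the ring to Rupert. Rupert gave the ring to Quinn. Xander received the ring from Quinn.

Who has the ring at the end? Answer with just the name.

Tracking the ring through each event:
Start: Xander has the ring.
After event 1: Rupert has the ring.
After event 2: Quinn has the ring.
After event 3: Xander has the ring.

Answer: Xander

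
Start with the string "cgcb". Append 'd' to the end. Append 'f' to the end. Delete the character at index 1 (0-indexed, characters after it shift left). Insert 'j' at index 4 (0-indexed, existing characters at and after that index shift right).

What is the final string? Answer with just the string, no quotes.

Applying each edit step by step:
Start: "cgcb"
Op 1 (append 'd'): "cgcb" -> "cgcbd"
Op 2 (append 'f'): "cgcbd" -> "cgcbdf"
Op 3 (delete idx 1 = 'g'): "cgcbdf" -> "ccbdf"
Op 4 (insert 'j' at idx 4): "ccbdf" -> "ccbdjf"

Answer: ccbdjf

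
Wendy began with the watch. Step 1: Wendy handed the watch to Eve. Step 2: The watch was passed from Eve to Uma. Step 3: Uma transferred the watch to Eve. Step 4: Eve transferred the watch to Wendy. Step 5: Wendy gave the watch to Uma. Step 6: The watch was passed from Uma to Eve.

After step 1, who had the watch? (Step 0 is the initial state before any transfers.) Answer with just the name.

Answer: Eve

Derivation:
Tracking the watch holder through step 1:
After step 0 (start): Wendy
After step 1: Eve

At step 1, the holder is Eve.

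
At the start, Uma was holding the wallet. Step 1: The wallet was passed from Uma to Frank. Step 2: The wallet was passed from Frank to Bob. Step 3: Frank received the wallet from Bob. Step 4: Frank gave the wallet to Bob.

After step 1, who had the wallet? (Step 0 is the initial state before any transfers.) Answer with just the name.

Tracking the wallet holder through step 1:
After step 0 (start): Uma
After step 1: Frank

At step 1, the holder is Frank.

Answer: Frank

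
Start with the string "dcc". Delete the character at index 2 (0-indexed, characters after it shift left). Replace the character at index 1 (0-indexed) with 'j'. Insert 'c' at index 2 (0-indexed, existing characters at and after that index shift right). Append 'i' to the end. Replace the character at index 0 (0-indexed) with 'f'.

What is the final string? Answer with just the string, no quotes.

Answer: fjci

Derivation:
Applying each edit step by step:
Start: "dcc"
Op 1 (delete idx 2 = 'c'): "dcc" -> "dc"
Op 2 (replace idx 1: 'c' -> 'j'): "dc" -> "dj"
Op 3 (insert 'c' at idx 2): "dj" -> "djc"
Op 4 (append 'i'): "djc" -> "djci"
Op 5 (replace idx 0: 'd' -> 'f'): "djci" -> "fjci"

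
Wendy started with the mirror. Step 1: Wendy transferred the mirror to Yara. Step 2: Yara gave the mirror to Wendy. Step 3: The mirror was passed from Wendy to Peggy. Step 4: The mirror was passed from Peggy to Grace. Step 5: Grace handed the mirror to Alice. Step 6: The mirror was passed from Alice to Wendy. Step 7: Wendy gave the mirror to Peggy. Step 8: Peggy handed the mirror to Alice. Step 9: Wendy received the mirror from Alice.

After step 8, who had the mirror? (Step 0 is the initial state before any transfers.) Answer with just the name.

Tracking the mirror holder through step 8:
After step 0 (start): Wendy
After step 1: Yara
After step 2: Wendy
After step 3: Peggy
After step 4: Grace
After step 5: Alice
After step 6: Wendy
After step 7: Peggy
After step 8: Alice

At step 8, the holder is Alice.

Answer: Alice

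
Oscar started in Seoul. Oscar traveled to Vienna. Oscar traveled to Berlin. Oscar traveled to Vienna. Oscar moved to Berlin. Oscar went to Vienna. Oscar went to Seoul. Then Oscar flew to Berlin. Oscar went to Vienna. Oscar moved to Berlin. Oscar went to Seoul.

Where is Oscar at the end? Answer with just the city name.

Answer: Seoul

Derivation:
Tracking Oscar's location:
Start: Oscar is in Seoul.
After move 1: Seoul -> Vienna. Oscar is in Vienna.
After move 2: Vienna -> Berlin. Oscar is in Berlin.
After move 3: Berlin -> Vienna. Oscar is in Vienna.
After move 4: Vienna -> Berlin. Oscar is in Berlin.
After move 5: Berlin -> Vienna. Oscar is in Vienna.
After move 6: Vienna -> Seoul. Oscar is in Seoul.
After move 7: Seoul -> Berlin. Oscar is in Berlin.
After move 8: Berlin -> Vienna. Oscar is in Vienna.
After move 9: Vienna -> Berlin. Oscar is in Berlin.
After move 10: Berlin -> Seoul. Oscar is in Seoul.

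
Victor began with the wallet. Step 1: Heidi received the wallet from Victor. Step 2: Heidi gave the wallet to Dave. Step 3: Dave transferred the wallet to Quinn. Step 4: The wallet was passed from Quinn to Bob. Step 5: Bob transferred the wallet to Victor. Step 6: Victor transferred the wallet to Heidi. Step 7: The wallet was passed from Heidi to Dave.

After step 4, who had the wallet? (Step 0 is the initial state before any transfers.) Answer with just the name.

Answer: Bob

Derivation:
Tracking the wallet holder through step 4:
After step 0 (start): Victor
After step 1: Heidi
After step 2: Dave
After step 3: Quinn
After step 4: Bob

At step 4, the holder is Bob.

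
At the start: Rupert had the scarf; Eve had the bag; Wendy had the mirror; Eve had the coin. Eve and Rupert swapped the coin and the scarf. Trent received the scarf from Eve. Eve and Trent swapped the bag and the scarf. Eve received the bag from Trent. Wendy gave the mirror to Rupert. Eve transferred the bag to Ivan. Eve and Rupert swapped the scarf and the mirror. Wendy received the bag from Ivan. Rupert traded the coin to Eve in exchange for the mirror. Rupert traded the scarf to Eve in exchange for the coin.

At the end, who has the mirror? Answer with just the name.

Answer: Rupert

Derivation:
Tracking all object holders:
Start: scarf:Rupert, bag:Eve, mirror:Wendy, coin:Eve
Event 1 (swap coin<->scarf: now coin:Rupert, scarf:Eve). State: scarf:Eve, bag:Eve, mirror:Wendy, coin:Rupert
Event 2 (give scarf: Eve -> Trent). State: scarf:Trent, bag:Eve, mirror:Wendy, coin:Rupert
Event 3 (swap bag<->scarf: now bag:Trent, scarf:Eve). State: scarf:Eve, bag:Trent, mirror:Wendy, coin:Rupert
Event 4 (give bag: Trent -> Eve). State: scarf:Eve, bag:Eve, mirror:Wendy, coin:Rupert
Event 5 (give mirror: Wendy -> Rupert). State: scarf:Eve, bag:Eve, mirror:Rupert, coin:Rupert
Event 6 (give bag: Eve -> Ivan). State: scarf:Eve, bag:Ivan, mirror:Rupert, coin:Rupert
Event 7 (swap scarf<->mirror: now scarf:Rupert, mirror:Eve). State: scarf:Rupert, bag:Ivan, mirror:Eve, coin:Rupert
Event 8 (give bag: Ivan -> Wendy). State: scarf:Rupert, bag:Wendy, mirror:Eve, coin:Rupert
Event 9 (swap coin<->mirror: now coin:Eve, mirror:Rupert). State: scarf:Rupert, bag:Wendy, mirror:Rupert, coin:Eve
Event 10 (swap scarf<->coin: now scarf:Eve, coin:Rupert). State: scarf:Eve, bag:Wendy, mirror:Rupert, coin:Rupert

Final state: scarf:Eve, bag:Wendy, mirror:Rupert, coin:Rupert
The mirror is held by Rupert.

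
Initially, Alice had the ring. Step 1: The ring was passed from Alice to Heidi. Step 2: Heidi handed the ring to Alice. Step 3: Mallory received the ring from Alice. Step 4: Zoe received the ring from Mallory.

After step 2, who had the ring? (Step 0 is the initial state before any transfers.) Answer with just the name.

Answer: Alice

Derivation:
Tracking the ring holder through step 2:
After step 0 (start): Alice
After step 1: Heidi
After step 2: Alice

At step 2, the holder is Alice.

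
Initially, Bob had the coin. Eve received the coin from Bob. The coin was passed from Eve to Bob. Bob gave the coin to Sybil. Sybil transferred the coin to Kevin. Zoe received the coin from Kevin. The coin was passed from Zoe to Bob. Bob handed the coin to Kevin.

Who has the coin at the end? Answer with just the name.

Tracking the coin through each event:
Start: Bob has the coin.
After event 1: Eve has the coin.
After event 2: Bob has the coin.
After event 3: Sybil has the coin.
After event 4: Kevin has the coin.
After event 5: Zoe has the coin.
After event 6: Bob has the coin.
After event 7: Kevin has the coin.

Answer: Kevin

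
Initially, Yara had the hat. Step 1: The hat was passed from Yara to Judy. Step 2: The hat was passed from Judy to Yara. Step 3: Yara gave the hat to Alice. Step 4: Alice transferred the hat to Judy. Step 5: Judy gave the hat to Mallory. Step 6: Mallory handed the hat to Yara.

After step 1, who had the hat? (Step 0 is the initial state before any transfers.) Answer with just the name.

Tracking the hat holder through step 1:
After step 0 (start): Yara
After step 1: Judy

At step 1, the holder is Judy.

Answer: Judy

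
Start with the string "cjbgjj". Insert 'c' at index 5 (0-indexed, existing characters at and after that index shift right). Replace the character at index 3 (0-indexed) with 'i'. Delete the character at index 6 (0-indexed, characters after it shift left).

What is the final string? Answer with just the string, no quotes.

Applying each edit step by step:
Start: "cjbgjj"
Op 1 (insert 'c' at idx 5): "cjbgjj" -> "cjbgjcj"
Op 2 (replace idx 3: 'g' -> 'i'): "cjbgjcj" -> "cjbijcj"
Op 3 (delete idx 6 = 'j'): "cjbijcj" -> "cjbijc"

Answer: cjbijc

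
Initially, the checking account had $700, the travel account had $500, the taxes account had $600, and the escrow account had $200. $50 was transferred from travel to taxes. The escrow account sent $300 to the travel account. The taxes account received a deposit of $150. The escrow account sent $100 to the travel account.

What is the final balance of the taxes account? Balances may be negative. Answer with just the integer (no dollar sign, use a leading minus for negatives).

Answer: 800

Derivation:
Tracking account balances step by step:
Start: checking=700, travel=500, taxes=600, escrow=200
Event 1 (transfer 50 travel -> taxes): travel: 500 - 50 = 450, taxes: 600 + 50 = 650. Balances: checking=700, travel=450, taxes=650, escrow=200
Event 2 (transfer 300 escrow -> travel): escrow: 200 - 300 = -100, travel: 450 + 300 = 750. Balances: checking=700, travel=750, taxes=650, escrow=-100
Event 3 (deposit 150 to taxes): taxes: 650 + 150 = 800. Balances: checking=700, travel=750, taxes=800, escrow=-100
Event 4 (transfer 100 escrow -> travel): escrow: -100 - 100 = -200, travel: 750 + 100 = 850. Balances: checking=700, travel=850, taxes=800, escrow=-200

Final balance of taxes: 800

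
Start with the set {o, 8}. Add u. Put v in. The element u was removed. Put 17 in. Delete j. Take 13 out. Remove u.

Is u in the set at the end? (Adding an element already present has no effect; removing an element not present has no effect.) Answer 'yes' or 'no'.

Answer: no

Derivation:
Tracking the set through each operation:
Start: {8, o}
Event 1 (add u): added. Set: {8, o, u}
Event 2 (add v): added. Set: {8, o, u, v}
Event 3 (remove u): removed. Set: {8, o, v}
Event 4 (add 17): added. Set: {17, 8, o, v}
Event 5 (remove j): not present, no change. Set: {17, 8, o, v}
Event 6 (remove 13): not present, no change. Set: {17, 8, o, v}
Event 7 (remove u): not present, no change. Set: {17, 8, o, v}

Final set: {17, 8, o, v} (size 4)
u is NOT in the final set.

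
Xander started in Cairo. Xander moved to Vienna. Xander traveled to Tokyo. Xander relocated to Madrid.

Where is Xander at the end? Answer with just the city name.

Tracking Xander's location:
Start: Xander is in Cairo.
After move 1: Cairo -> Vienna. Xander is in Vienna.
After move 2: Vienna -> Tokyo. Xander is in Tokyo.
After move 3: Tokyo -> Madrid. Xander is in Madrid.

Answer: Madrid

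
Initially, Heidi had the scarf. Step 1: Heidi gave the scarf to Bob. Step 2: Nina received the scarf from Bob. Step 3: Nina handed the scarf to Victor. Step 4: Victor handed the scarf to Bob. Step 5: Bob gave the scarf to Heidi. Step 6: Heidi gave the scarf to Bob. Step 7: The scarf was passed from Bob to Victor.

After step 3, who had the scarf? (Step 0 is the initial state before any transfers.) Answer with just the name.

Tracking the scarf holder through step 3:
After step 0 (start): Heidi
After step 1: Bob
After step 2: Nina
After step 3: Victor

At step 3, the holder is Victor.

Answer: Victor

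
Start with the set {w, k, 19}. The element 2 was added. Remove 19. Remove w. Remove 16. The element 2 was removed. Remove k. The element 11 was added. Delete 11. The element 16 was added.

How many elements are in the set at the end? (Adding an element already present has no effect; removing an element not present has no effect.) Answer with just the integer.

Tracking the set through each operation:
Start: {19, k, w}
Event 1 (add 2): added. Set: {19, 2, k, w}
Event 2 (remove 19): removed. Set: {2, k, w}
Event 3 (remove w): removed. Set: {2, k}
Event 4 (remove 16): not present, no change. Set: {2, k}
Event 5 (remove 2): removed. Set: {k}
Event 6 (remove k): removed. Set: {}
Event 7 (add 11): added. Set: {11}
Event 8 (remove 11): removed. Set: {}
Event 9 (add 16): added. Set: {16}

Final set: {16} (size 1)

Answer: 1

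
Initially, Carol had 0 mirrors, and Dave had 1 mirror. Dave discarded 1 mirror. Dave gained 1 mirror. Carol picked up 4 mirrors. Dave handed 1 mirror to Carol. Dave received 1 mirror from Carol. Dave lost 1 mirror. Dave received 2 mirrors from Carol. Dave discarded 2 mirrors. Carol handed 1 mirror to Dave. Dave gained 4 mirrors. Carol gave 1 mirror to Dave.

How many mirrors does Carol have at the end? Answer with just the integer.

Tracking counts step by step:
Start: Carol=0, Dave=1
Event 1 (Dave -1): Dave: 1 -> 0. State: Carol=0, Dave=0
Event 2 (Dave +1): Dave: 0 -> 1. State: Carol=0, Dave=1
Event 3 (Carol +4): Carol: 0 -> 4. State: Carol=4, Dave=1
Event 4 (Dave -> Carol, 1): Dave: 1 -> 0, Carol: 4 -> 5. State: Carol=5, Dave=0
Event 5 (Carol -> Dave, 1): Carol: 5 -> 4, Dave: 0 -> 1. State: Carol=4, Dave=1
Event 6 (Dave -1): Dave: 1 -> 0. State: Carol=4, Dave=0
Event 7 (Carol -> Dave, 2): Carol: 4 -> 2, Dave: 0 -> 2. State: Carol=2, Dave=2
Event 8 (Dave -2): Dave: 2 -> 0. State: Carol=2, Dave=0
Event 9 (Carol -> Dave, 1): Carol: 2 -> 1, Dave: 0 -> 1. State: Carol=1, Dave=1
Event 10 (Dave +4): Dave: 1 -> 5. State: Carol=1, Dave=5
Event 11 (Carol -> Dave, 1): Carol: 1 -> 0, Dave: 5 -> 6. State: Carol=0, Dave=6

Carol's final count: 0

Answer: 0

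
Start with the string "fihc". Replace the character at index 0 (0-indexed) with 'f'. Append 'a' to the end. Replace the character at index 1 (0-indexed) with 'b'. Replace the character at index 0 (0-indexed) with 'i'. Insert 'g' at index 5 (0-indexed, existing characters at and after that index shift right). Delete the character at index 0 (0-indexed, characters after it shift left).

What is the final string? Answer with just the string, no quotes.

Answer: bhcag

Derivation:
Applying each edit step by step:
Start: "fihc"
Op 1 (replace idx 0: 'f' -> 'f'): "fihc" -> "fihc"
Op 2 (append 'a'): "fihc" -> "fihca"
Op 3 (replace idx 1: 'i' -> 'b'): "fihca" -> "fbhca"
Op 4 (replace idx 0: 'f' -> 'i'): "fbhca" -> "ibhca"
Op 5 (insert 'g' at idx 5): "ibhca" -> "ibhcag"
Op 6 (delete idx 0 = 'i'): "ibhcag" -> "bhcag"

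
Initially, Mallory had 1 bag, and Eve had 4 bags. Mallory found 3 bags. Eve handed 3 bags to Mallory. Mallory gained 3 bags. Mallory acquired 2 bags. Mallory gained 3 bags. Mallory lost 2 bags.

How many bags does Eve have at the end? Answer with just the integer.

Answer: 1

Derivation:
Tracking counts step by step:
Start: Mallory=1, Eve=4
Event 1 (Mallory +3): Mallory: 1 -> 4. State: Mallory=4, Eve=4
Event 2 (Eve -> Mallory, 3): Eve: 4 -> 1, Mallory: 4 -> 7. State: Mallory=7, Eve=1
Event 3 (Mallory +3): Mallory: 7 -> 10. State: Mallory=10, Eve=1
Event 4 (Mallory +2): Mallory: 10 -> 12. State: Mallory=12, Eve=1
Event 5 (Mallory +3): Mallory: 12 -> 15. State: Mallory=15, Eve=1
Event 6 (Mallory -2): Mallory: 15 -> 13. State: Mallory=13, Eve=1

Eve's final count: 1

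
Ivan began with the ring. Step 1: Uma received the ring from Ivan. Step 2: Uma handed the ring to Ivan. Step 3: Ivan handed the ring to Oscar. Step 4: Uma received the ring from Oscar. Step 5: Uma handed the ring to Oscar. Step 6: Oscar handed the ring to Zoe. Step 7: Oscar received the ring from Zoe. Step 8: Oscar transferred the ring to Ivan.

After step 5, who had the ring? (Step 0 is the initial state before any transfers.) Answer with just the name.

Answer: Oscar

Derivation:
Tracking the ring holder through step 5:
After step 0 (start): Ivan
After step 1: Uma
After step 2: Ivan
After step 3: Oscar
After step 4: Uma
After step 5: Oscar

At step 5, the holder is Oscar.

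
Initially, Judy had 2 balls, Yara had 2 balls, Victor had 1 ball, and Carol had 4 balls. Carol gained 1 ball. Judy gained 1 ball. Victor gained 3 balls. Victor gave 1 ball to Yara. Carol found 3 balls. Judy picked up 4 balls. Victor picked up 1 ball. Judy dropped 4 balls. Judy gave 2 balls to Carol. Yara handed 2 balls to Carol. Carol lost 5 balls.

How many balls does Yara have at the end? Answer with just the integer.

Tracking counts step by step:
Start: Judy=2, Yara=2, Victor=1, Carol=4
Event 1 (Carol +1): Carol: 4 -> 5. State: Judy=2, Yara=2, Victor=1, Carol=5
Event 2 (Judy +1): Judy: 2 -> 3. State: Judy=3, Yara=2, Victor=1, Carol=5
Event 3 (Victor +3): Victor: 1 -> 4. State: Judy=3, Yara=2, Victor=4, Carol=5
Event 4 (Victor -> Yara, 1): Victor: 4 -> 3, Yara: 2 -> 3. State: Judy=3, Yara=3, Victor=3, Carol=5
Event 5 (Carol +3): Carol: 5 -> 8. State: Judy=3, Yara=3, Victor=3, Carol=8
Event 6 (Judy +4): Judy: 3 -> 7. State: Judy=7, Yara=3, Victor=3, Carol=8
Event 7 (Victor +1): Victor: 3 -> 4. State: Judy=7, Yara=3, Victor=4, Carol=8
Event 8 (Judy -4): Judy: 7 -> 3. State: Judy=3, Yara=3, Victor=4, Carol=8
Event 9 (Judy -> Carol, 2): Judy: 3 -> 1, Carol: 8 -> 10. State: Judy=1, Yara=3, Victor=4, Carol=10
Event 10 (Yara -> Carol, 2): Yara: 3 -> 1, Carol: 10 -> 12. State: Judy=1, Yara=1, Victor=4, Carol=12
Event 11 (Carol -5): Carol: 12 -> 7. State: Judy=1, Yara=1, Victor=4, Carol=7

Yara's final count: 1

Answer: 1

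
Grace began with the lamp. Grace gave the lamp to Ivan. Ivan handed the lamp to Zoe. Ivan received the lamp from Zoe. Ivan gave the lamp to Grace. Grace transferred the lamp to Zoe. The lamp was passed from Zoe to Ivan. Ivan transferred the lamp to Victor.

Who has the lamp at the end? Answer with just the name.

Tracking the lamp through each event:
Start: Grace has the lamp.
After event 1: Ivan has the lamp.
After event 2: Zoe has the lamp.
After event 3: Ivan has the lamp.
After event 4: Grace has the lamp.
After event 5: Zoe has the lamp.
After event 6: Ivan has the lamp.
After event 7: Victor has the lamp.

Answer: Victor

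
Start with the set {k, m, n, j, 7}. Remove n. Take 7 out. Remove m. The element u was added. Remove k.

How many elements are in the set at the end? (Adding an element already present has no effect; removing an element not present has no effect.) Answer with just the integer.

Answer: 2

Derivation:
Tracking the set through each operation:
Start: {7, j, k, m, n}
Event 1 (remove n): removed. Set: {7, j, k, m}
Event 2 (remove 7): removed. Set: {j, k, m}
Event 3 (remove m): removed. Set: {j, k}
Event 4 (add u): added. Set: {j, k, u}
Event 5 (remove k): removed. Set: {j, u}

Final set: {j, u} (size 2)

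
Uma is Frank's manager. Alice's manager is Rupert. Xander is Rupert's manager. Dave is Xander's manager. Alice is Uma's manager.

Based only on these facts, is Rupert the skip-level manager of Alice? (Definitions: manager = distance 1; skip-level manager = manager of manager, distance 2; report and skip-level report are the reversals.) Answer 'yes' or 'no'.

Reconstructing the manager chain from the given facts:
  Dave -> Xander -> Rupert -> Alice -> Uma -> Frank
(each arrow means 'manager of the next')
Positions in the chain (0 = top):
  position of Dave: 0
  position of Xander: 1
  position of Rupert: 2
  position of Alice: 3
  position of Uma: 4
  position of Frank: 5

Rupert is at position 2, Alice is at position 3; signed distance (j - i) = 1.
'skip-level manager' requires j - i = 2. Actual distance is 1, so the relation does NOT hold.

Answer: no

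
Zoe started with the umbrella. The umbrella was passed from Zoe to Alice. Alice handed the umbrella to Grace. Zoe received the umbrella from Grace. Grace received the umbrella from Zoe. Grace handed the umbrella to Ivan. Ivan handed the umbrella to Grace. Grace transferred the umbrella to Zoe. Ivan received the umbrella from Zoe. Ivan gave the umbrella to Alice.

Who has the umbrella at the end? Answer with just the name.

Answer: Alice

Derivation:
Tracking the umbrella through each event:
Start: Zoe has the umbrella.
After event 1: Alice has the umbrella.
After event 2: Grace has the umbrella.
After event 3: Zoe has the umbrella.
After event 4: Grace has the umbrella.
After event 5: Ivan has the umbrella.
After event 6: Grace has the umbrella.
After event 7: Zoe has the umbrella.
After event 8: Ivan has the umbrella.
After event 9: Alice has the umbrella.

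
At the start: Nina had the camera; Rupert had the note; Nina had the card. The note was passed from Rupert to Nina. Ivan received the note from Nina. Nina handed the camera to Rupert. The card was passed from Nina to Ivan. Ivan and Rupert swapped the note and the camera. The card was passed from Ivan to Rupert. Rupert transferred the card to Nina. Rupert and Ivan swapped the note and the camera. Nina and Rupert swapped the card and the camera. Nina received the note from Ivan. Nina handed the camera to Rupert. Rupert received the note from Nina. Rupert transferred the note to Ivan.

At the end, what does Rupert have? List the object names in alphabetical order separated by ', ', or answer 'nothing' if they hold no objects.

Answer: camera, card

Derivation:
Tracking all object holders:
Start: camera:Nina, note:Rupert, card:Nina
Event 1 (give note: Rupert -> Nina). State: camera:Nina, note:Nina, card:Nina
Event 2 (give note: Nina -> Ivan). State: camera:Nina, note:Ivan, card:Nina
Event 3 (give camera: Nina -> Rupert). State: camera:Rupert, note:Ivan, card:Nina
Event 4 (give card: Nina -> Ivan). State: camera:Rupert, note:Ivan, card:Ivan
Event 5 (swap note<->camera: now note:Rupert, camera:Ivan). State: camera:Ivan, note:Rupert, card:Ivan
Event 6 (give card: Ivan -> Rupert). State: camera:Ivan, note:Rupert, card:Rupert
Event 7 (give card: Rupert -> Nina). State: camera:Ivan, note:Rupert, card:Nina
Event 8 (swap note<->camera: now note:Ivan, camera:Rupert). State: camera:Rupert, note:Ivan, card:Nina
Event 9 (swap card<->camera: now card:Rupert, camera:Nina). State: camera:Nina, note:Ivan, card:Rupert
Event 10 (give note: Ivan -> Nina). State: camera:Nina, note:Nina, card:Rupert
Event 11 (give camera: Nina -> Rupert). State: camera:Rupert, note:Nina, card:Rupert
Event 12 (give note: Nina -> Rupert). State: camera:Rupert, note:Rupert, card:Rupert
Event 13 (give note: Rupert -> Ivan). State: camera:Rupert, note:Ivan, card:Rupert

Final state: camera:Rupert, note:Ivan, card:Rupert
Rupert holds: camera, card.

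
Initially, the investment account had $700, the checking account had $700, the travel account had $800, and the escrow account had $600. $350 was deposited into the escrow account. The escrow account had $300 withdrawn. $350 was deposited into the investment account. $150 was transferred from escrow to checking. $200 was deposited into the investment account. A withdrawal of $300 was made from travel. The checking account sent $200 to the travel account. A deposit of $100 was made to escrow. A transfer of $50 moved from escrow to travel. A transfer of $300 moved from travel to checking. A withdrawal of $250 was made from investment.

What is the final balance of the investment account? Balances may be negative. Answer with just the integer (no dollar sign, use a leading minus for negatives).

Answer: 1000

Derivation:
Tracking account balances step by step:
Start: investment=700, checking=700, travel=800, escrow=600
Event 1 (deposit 350 to escrow): escrow: 600 + 350 = 950. Balances: investment=700, checking=700, travel=800, escrow=950
Event 2 (withdraw 300 from escrow): escrow: 950 - 300 = 650. Balances: investment=700, checking=700, travel=800, escrow=650
Event 3 (deposit 350 to investment): investment: 700 + 350 = 1050. Balances: investment=1050, checking=700, travel=800, escrow=650
Event 4 (transfer 150 escrow -> checking): escrow: 650 - 150 = 500, checking: 700 + 150 = 850. Balances: investment=1050, checking=850, travel=800, escrow=500
Event 5 (deposit 200 to investment): investment: 1050 + 200 = 1250. Balances: investment=1250, checking=850, travel=800, escrow=500
Event 6 (withdraw 300 from travel): travel: 800 - 300 = 500. Balances: investment=1250, checking=850, travel=500, escrow=500
Event 7 (transfer 200 checking -> travel): checking: 850 - 200 = 650, travel: 500 + 200 = 700. Balances: investment=1250, checking=650, travel=700, escrow=500
Event 8 (deposit 100 to escrow): escrow: 500 + 100 = 600. Balances: investment=1250, checking=650, travel=700, escrow=600
Event 9 (transfer 50 escrow -> travel): escrow: 600 - 50 = 550, travel: 700 + 50 = 750. Balances: investment=1250, checking=650, travel=750, escrow=550
Event 10 (transfer 300 travel -> checking): travel: 750 - 300 = 450, checking: 650 + 300 = 950. Balances: investment=1250, checking=950, travel=450, escrow=550
Event 11 (withdraw 250 from investment): investment: 1250 - 250 = 1000. Balances: investment=1000, checking=950, travel=450, escrow=550

Final balance of investment: 1000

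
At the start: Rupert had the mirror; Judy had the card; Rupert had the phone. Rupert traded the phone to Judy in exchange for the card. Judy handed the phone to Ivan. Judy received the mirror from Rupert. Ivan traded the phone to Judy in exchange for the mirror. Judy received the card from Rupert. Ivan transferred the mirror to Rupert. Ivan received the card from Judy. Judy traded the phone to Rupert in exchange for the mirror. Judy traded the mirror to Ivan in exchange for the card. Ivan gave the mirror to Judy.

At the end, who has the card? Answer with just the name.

Answer: Judy

Derivation:
Tracking all object holders:
Start: mirror:Rupert, card:Judy, phone:Rupert
Event 1 (swap phone<->card: now phone:Judy, card:Rupert). State: mirror:Rupert, card:Rupert, phone:Judy
Event 2 (give phone: Judy -> Ivan). State: mirror:Rupert, card:Rupert, phone:Ivan
Event 3 (give mirror: Rupert -> Judy). State: mirror:Judy, card:Rupert, phone:Ivan
Event 4 (swap phone<->mirror: now phone:Judy, mirror:Ivan). State: mirror:Ivan, card:Rupert, phone:Judy
Event 5 (give card: Rupert -> Judy). State: mirror:Ivan, card:Judy, phone:Judy
Event 6 (give mirror: Ivan -> Rupert). State: mirror:Rupert, card:Judy, phone:Judy
Event 7 (give card: Judy -> Ivan). State: mirror:Rupert, card:Ivan, phone:Judy
Event 8 (swap phone<->mirror: now phone:Rupert, mirror:Judy). State: mirror:Judy, card:Ivan, phone:Rupert
Event 9 (swap mirror<->card: now mirror:Ivan, card:Judy). State: mirror:Ivan, card:Judy, phone:Rupert
Event 10 (give mirror: Ivan -> Judy). State: mirror:Judy, card:Judy, phone:Rupert

Final state: mirror:Judy, card:Judy, phone:Rupert
The card is held by Judy.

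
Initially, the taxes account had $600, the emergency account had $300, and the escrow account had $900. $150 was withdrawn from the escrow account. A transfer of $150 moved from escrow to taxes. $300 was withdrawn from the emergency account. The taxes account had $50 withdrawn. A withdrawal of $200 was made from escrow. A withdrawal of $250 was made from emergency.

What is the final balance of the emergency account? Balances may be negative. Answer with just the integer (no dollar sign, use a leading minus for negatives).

Answer: -250

Derivation:
Tracking account balances step by step:
Start: taxes=600, emergency=300, escrow=900
Event 1 (withdraw 150 from escrow): escrow: 900 - 150 = 750. Balances: taxes=600, emergency=300, escrow=750
Event 2 (transfer 150 escrow -> taxes): escrow: 750 - 150 = 600, taxes: 600 + 150 = 750. Balances: taxes=750, emergency=300, escrow=600
Event 3 (withdraw 300 from emergency): emergency: 300 - 300 = 0. Balances: taxes=750, emergency=0, escrow=600
Event 4 (withdraw 50 from taxes): taxes: 750 - 50 = 700. Balances: taxes=700, emergency=0, escrow=600
Event 5 (withdraw 200 from escrow): escrow: 600 - 200 = 400. Balances: taxes=700, emergency=0, escrow=400
Event 6 (withdraw 250 from emergency): emergency: 0 - 250 = -250. Balances: taxes=700, emergency=-250, escrow=400

Final balance of emergency: -250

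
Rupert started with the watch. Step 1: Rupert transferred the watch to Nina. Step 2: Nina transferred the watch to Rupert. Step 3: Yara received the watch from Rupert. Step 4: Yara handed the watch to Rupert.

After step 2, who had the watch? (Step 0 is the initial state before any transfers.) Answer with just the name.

Tracking the watch holder through step 2:
After step 0 (start): Rupert
After step 1: Nina
After step 2: Rupert

At step 2, the holder is Rupert.

Answer: Rupert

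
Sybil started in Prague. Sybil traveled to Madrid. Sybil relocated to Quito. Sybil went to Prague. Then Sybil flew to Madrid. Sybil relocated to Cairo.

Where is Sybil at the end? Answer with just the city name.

Answer: Cairo

Derivation:
Tracking Sybil's location:
Start: Sybil is in Prague.
After move 1: Prague -> Madrid. Sybil is in Madrid.
After move 2: Madrid -> Quito. Sybil is in Quito.
After move 3: Quito -> Prague. Sybil is in Prague.
After move 4: Prague -> Madrid. Sybil is in Madrid.
After move 5: Madrid -> Cairo. Sybil is in Cairo.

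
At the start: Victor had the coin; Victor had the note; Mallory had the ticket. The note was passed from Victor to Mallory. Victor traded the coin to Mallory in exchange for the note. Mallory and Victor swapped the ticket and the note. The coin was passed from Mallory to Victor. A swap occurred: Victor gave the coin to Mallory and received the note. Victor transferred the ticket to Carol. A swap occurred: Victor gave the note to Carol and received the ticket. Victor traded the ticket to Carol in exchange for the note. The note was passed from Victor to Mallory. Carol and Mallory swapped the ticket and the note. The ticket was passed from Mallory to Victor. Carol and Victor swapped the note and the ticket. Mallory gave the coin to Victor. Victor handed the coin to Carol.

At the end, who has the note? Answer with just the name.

Answer: Victor

Derivation:
Tracking all object holders:
Start: coin:Victor, note:Victor, ticket:Mallory
Event 1 (give note: Victor -> Mallory). State: coin:Victor, note:Mallory, ticket:Mallory
Event 2 (swap coin<->note: now coin:Mallory, note:Victor). State: coin:Mallory, note:Victor, ticket:Mallory
Event 3 (swap ticket<->note: now ticket:Victor, note:Mallory). State: coin:Mallory, note:Mallory, ticket:Victor
Event 4 (give coin: Mallory -> Victor). State: coin:Victor, note:Mallory, ticket:Victor
Event 5 (swap coin<->note: now coin:Mallory, note:Victor). State: coin:Mallory, note:Victor, ticket:Victor
Event 6 (give ticket: Victor -> Carol). State: coin:Mallory, note:Victor, ticket:Carol
Event 7 (swap note<->ticket: now note:Carol, ticket:Victor). State: coin:Mallory, note:Carol, ticket:Victor
Event 8 (swap ticket<->note: now ticket:Carol, note:Victor). State: coin:Mallory, note:Victor, ticket:Carol
Event 9 (give note: Victor -> Mallory). State: coin:Mallory, note:Mallory, ticket:Carol
Event 10 (swap ticket<->note: now ticket:Mallory, note:Carol). State: coin:Mallory, note:Carol, ticket:Mallory
Event 11 (give ticket: Mallory -> Victor). State: coin:Mallory, note:Carol, ticket:Victor
Event 12 (swap note<->ticket: now note:Victor, ticket:Carol). State: coin:Mallory, note:Victor, ticket:Carol
Event 13 (give coin: Mallory -> Victor). State: coin:Victor, note:Victor, ticket:Carol
Event 14 (give coin: Victor -> Carol). State: coin:Carol, note:Victor, ticket:Carol

Final state: coin:Carol, note:Victor, ticket:Carol
The note is held by Victor.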